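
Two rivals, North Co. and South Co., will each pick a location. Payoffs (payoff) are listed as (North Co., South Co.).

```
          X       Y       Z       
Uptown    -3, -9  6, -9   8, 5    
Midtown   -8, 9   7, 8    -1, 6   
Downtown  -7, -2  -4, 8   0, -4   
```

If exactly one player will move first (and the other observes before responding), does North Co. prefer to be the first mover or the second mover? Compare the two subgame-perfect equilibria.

If North Co. leads: South Co.'s best replies are Uptown→Z, Midtown→X, Downtown→Y; North Co.'s induced payoffs 8, -8, -4; outcome (Uptown, Z), payoffs (8, 5).
If South Co. leads: North Co.'s best replies are X→Uptown, Y→Midtown, Z→Uptown; South Co.'s induced payoffs -9, 8, 5; outcome (Midtown, Y), payoffs (7, 8).
North Co. gets 8 moving first and 7 moving second, so North Co. prefers to move first.

first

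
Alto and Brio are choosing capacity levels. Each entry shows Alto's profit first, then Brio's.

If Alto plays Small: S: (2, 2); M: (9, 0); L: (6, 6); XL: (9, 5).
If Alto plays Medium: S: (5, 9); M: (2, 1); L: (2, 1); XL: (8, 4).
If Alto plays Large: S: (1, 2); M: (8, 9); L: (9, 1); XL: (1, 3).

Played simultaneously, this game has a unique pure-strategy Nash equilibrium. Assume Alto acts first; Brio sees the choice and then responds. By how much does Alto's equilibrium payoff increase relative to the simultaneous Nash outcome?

Work backward from Brio's decision.
- Small → Brio plays L (best of 2, 0, 6, 5); Alto gets 6.
- Medium → Brio plays S (best of 9, 1, 1, 4); Alto gets 5.
- Large → Brio plays M (best of 2, 9, 1, 3); Alto gets 8.
Maximizing over 6, 5, 8, Alto chooses Large. Subgame-perfect outcome: (Large, M) with payoffs (8, 9).
For the simultaneous game, intersect best replies.
Alto's best replies: S→Medium; M→Small; L→Large; XL→Small.
Brio's best replies: Small→L; Medium→S; Large→M.
The unique mutual best reply is (Medium, S), giving (5, 9).
Alto's commitment gain: 8 − 5 = 3.

3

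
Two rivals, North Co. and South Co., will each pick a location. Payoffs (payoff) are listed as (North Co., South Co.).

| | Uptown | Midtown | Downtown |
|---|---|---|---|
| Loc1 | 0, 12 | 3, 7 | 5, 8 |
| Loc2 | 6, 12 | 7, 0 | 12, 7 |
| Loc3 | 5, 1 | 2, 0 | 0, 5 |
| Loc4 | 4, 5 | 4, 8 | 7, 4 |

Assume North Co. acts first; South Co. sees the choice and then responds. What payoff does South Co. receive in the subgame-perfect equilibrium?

12

Solve by backward induction (North Co. leads).
- Loc1: South Co. compares 12, 7, 8 and picks Uptown; North Co. would get 0.
- Loc2: South Co. compares 12, 0, 7 and picks Uptown; North Co. would get 6.
- Loc3: South Co. compares 1, 0, 5 and picks Downtown; North Co. would get 0.
- Loc4: South Co. compares 5, 8, 4 and picks Midtown; North Co. would get 4.
North Co.'s induced payoffs are 0, 6, 0, 4, so North Co. commits to Loc2. Subgame-perfect outcome: (Loc2, Uptown) with payoffs (6, 12).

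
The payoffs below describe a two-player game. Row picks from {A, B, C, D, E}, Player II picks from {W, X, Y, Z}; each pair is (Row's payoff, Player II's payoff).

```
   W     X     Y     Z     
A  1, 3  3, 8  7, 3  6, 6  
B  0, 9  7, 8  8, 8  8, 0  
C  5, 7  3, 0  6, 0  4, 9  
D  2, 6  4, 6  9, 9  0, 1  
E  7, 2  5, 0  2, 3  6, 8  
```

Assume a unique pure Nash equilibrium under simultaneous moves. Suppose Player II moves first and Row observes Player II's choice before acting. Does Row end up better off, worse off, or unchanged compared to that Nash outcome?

Row best-responds to each possible Player II move:
- W: Row compares 1, 0, 5, 2, 7 and picks E; Player II would get 2.
- X: Row compares 3, 7, 3, 4, 5 and picks B; Player II would get 8.
- Y: Row compares 7, 8, 6, 9, 2 and picks D; Player II would get 9.
- Z: Row compares 6, 8, 4, 0, 6 and picks B; Player II would get 0.
Player II's induced payoffs are 2, 8, 9, 0, so Player II commits to Y. Subgame-perfect outcome: (D, Y) with payoffs (9, 9).
Now find the simultaneous Nash equilibrium.
Row's best replies: W→E; X→B; Y→D; Z→B.
Player II's best replies: A→X; B→W; C→Z; D→Y; E→Z.
The unique mutual best reply is (D, Y), giving (9, 9).
Row earns 9 sequentially versus 9 at the Nash outcome: unchanged.

unchanged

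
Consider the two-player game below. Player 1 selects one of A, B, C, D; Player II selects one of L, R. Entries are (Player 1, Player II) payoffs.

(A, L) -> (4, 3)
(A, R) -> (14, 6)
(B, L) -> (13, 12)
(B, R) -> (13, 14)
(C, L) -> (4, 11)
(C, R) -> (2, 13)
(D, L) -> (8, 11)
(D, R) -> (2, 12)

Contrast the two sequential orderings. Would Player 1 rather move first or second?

first

If Player 1 leads: Player II's best replies are A→R, B→R, C→R, D→R; Player 1's induced payoffs 14, 13, 2, 2; outcome (A, R), payoffs (14, 6).
If Player II leads: Player 1's best replies are L→B, R→A; Player II's induced payoffs 12, 6; outcome (B, L), payoffs (13, 12).
Player 1 gets 14 moving first and 13 moving second, so Player 1 prefers to move first.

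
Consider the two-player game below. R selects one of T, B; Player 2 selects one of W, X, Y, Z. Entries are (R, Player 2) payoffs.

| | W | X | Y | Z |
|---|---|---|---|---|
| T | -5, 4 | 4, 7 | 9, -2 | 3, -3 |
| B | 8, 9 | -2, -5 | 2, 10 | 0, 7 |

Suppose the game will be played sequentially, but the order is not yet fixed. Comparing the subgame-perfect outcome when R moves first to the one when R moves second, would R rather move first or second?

second

If R leads: Player 2's best replies are T→X, B→Y; R's induced payoffs 4, 2; outcome (T, X), payoffs (4, 7).
If Player 2 leads: R's best replies are W→B, X→T, Y→T, Z→T; Player 2's induced payoffs 9, 7, -2, -3; outcome (B, W), payoffs (8, 9).
R gets 4 moving first and 8 moving second, so R prefers to move second.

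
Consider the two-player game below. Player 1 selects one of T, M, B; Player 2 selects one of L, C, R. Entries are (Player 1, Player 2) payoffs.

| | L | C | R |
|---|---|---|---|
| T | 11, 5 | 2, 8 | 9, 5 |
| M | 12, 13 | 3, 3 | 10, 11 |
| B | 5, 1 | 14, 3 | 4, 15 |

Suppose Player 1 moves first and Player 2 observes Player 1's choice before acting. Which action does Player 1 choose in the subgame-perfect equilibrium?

Solve by backward induction (Player 1 leads).
- T: BR = C, leader payoff 2.
- M: BR = L, leader payoff 12.
- B: BR = R, leader payoff 4.
Among 2, 12, 4, the best is 12 at M. Subgame-perfect outcome: (M, L) with payoffs (12, 13).

M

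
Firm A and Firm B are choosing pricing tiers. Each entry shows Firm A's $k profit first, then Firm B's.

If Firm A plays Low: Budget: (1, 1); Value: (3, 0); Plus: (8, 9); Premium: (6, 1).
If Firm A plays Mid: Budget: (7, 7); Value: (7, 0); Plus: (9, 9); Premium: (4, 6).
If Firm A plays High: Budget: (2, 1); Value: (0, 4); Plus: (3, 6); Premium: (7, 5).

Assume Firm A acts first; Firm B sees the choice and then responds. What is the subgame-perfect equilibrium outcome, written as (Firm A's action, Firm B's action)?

Backward induction with Firm A moving first.
- Low: BR = Plus, leader payoff 8.
- Mid: BR = Plus, leader payoff 9.
- High: BR = Plus, leader payoff 3.
Firm A's induced payoffs are 8, 9, 3, so Firm A commits to Mid. Subgame-perfect outcome: (Mid, Plus) with payoffs (9, 9).

(Mid, Plus)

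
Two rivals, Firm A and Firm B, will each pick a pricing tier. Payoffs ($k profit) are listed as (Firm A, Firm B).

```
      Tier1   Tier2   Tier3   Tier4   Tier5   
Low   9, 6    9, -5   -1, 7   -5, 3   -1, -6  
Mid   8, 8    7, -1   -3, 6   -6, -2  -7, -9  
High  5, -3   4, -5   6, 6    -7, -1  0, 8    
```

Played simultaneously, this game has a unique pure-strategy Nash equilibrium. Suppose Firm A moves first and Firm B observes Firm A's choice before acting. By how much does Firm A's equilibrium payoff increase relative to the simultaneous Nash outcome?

Firm B best-responds to each possible Firm A move:
- Low: BR = Tier3, leader payoff -1.
- Mid: BR = Tier1, leader payoff 8.
- High: BR = Tier5, leader payoff 0.
Firm A's induced payoffs are -1, 8, 0, so Firm A commits to Mid. Subgame-perfect outcome: (Mid, Tier1) with payoffs (8, 8).
Now find the simultaneous Nash equilibrium.
Firm A's best replies: Tier1→Low; Tier2→Low; Tier3→High; Tier4→Low; Tier5→High.
Firm B's best replies: Low→Tier3; Mid→Tier1; High→Tier5.
The unique mutual best reply is (High, Tier5), giving (0, 8).
Firm A's commitment gain: 8 − 0 = 8.

8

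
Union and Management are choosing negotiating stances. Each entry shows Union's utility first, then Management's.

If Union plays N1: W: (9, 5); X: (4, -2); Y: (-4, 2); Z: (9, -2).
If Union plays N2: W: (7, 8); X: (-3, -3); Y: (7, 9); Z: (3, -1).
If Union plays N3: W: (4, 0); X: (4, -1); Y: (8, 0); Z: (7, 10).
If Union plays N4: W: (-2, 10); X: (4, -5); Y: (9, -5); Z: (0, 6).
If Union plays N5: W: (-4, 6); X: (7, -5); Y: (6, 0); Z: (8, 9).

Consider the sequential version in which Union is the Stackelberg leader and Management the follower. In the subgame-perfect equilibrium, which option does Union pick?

N1

Work backward from Management's decision.
- N1: Management compares 5, -2, 2, -2 and picks W; Union would get 9.
- N2: Management compares 8, -3, 9, -1 and picks Y; Union would get 7.
- N3: Management compares 0, -1, 0, 10 and picks Z; Union would get 7.
- N4: Management compares 10, -5, -5, 6 and picks W; Union would get -2.
- N5: Management compares 6, -5, 0, 9 and picks Z; Union would get 8.
Union's induced payoffs are 9, 7, 7, -2, 8, so Union commits to N1. Subgame-perfect outcome: (N1, W) with payoffs (9, 5).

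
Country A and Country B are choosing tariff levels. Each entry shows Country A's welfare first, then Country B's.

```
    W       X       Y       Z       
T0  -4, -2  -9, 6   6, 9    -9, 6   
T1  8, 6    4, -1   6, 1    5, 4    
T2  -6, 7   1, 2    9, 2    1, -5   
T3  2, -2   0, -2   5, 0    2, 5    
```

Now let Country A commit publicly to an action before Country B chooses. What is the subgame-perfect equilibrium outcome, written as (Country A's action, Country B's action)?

Backward induction with Country A moving first.
- T0: Country B compares -2, 6, 9, 6 and picks Y; Country A would get 6.
- T1: Country B compares 6, -1, 1, 4 and picks W; Country A would get 8.
- T2: Country B compares 7, 2, 2, -5 and picks W; Country A would get -6.
- T3: Country B compares -2, -2, 0, 5 and picks Z; Country A would get 2.
Country A's induced payoffs are 6, 8, -6, 2, so Country A commits to T1. Subgame-perfect outcome: (T1, W) with payoffs (8, 6).

(T1, W)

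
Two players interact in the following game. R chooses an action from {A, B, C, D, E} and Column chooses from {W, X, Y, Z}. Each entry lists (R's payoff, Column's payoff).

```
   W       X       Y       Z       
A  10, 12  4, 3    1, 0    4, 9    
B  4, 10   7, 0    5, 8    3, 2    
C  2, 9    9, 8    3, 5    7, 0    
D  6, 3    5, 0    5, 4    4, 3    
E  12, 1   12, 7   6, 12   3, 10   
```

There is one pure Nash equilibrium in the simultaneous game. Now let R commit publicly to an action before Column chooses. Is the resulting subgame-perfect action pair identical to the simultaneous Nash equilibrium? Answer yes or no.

no

Backward induction with R moving first.
- A: BR = W, leader payoff 10.
- B: BR = W, leader payoff 4.
- C: BR = W, leader payoff 2.
- D: BR = Y, leader payoff 5.
- E: BR = Y, leader payoff 6.
Maximizing over 10, 4, 2, 5, 6, R chooses A. Subgame-perfect outcome: (A, W) with payoffs (10, 12).
For the simultaneous game, intersect best replies.
R's best replies: W→E; X→E; Y→E; Z→C.
Column's best replies: A→W; B→W; C→W; D→Y; E→Y.
The unique mutual best reply is (E, Y), giving (6, 12).
Sequential outcome (A, W) differs from the Nash profile (E, Y).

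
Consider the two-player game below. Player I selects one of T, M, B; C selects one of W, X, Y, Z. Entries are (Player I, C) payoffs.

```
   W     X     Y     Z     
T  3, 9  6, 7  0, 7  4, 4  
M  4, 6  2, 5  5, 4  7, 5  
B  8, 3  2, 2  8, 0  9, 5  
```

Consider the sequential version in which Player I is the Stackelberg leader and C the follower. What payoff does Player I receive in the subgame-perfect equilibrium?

C best-responds to each possible Player I move:
- T → C plays W (best of 9, 7, 7, 4); Player I gets 3.
- M → C plays W (best of 6, 5, 4, 5); Player I gets 4.
- B → C plays Z (best of 3, 2, 0, 5); Player I gets 9.
Among 3, 4, 9, the best is 9 at B. Subgame-perfect outcome: (B, Z) with payoffs (9, 5).

9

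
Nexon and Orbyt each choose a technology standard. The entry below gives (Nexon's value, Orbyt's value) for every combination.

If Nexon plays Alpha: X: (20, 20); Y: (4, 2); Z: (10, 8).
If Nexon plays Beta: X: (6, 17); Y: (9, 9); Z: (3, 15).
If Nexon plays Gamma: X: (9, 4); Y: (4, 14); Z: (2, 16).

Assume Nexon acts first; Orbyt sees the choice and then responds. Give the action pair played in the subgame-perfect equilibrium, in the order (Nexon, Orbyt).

(Alpha, X)

Backward induction with Nexon moving first.
- Alpha: Orbyt compares 20, 2, 8 and picks X; Nexon would get 20.
- Beta: Orbyt compares 17, 9, 15 and picks X; Nexon would get 6.
- Gamma: Orbyt compares 4, 14, 16 and picks Z; Nexon would get 2.
Maximizing over 20, 6, 2, Nexon chooses Alpha. Subgame-perfect outcome: (Alpha, X) with payoffs (20, 20).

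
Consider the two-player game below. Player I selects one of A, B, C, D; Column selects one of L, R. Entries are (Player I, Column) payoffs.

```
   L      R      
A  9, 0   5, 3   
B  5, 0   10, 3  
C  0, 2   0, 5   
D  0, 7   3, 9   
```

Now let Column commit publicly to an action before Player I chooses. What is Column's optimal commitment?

Backward induction with Column moving first.
- L: Player I compares 9, 5, 0, 0 and picks A; Column would get 0.
- R: Player I compares 5, 10, 0, 3 and picks B; Column would get 3.
Maximizing over 0, 3, Column chooses R. Subgame-perfect outcome: (B, R) with payoffs (10, 3).

R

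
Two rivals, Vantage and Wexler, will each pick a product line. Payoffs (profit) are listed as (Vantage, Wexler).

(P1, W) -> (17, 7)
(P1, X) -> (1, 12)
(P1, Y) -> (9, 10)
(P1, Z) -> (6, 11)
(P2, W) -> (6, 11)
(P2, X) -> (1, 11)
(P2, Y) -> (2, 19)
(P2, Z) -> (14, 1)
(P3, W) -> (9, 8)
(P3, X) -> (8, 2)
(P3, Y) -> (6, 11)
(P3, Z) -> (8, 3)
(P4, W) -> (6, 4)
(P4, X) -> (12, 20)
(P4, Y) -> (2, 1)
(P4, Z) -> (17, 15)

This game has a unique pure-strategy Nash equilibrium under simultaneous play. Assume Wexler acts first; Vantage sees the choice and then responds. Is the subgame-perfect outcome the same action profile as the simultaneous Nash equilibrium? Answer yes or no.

yes

Backward induction with Wexler moving first.
- W: Vantage compares 17, 6, 9, 6 and picks P1; Wexler would get 7.
- X: Vantage compares 1, 1, 8, 12 and picks P4; Wexler would get 20.
- Y: Vantage compares 9, 2, 6, 2 and picks P1; Wexler would get 10.
- Z: Vantage compares 6, 14, 8, 17 and picks P4; Wexler would get 15.
Among 7, 20, 10, 15, the best is 20 at X. Subgame-perfect outcome: (P4, X) with payoffs (12, 20).
Now find the simultaneous Nash equilibrium.
Vantage's best replies: W→P1; X→P4; Y→P1; Z→P4.
Wexler's best replies: P1→X; P2→Y; P3→Y; P4→X.
Only (P4, X) has each player best-responding; Nash payoffs (12, 20).
Sequential outcome (P4, X) coincides with the Nash profile (P4, X).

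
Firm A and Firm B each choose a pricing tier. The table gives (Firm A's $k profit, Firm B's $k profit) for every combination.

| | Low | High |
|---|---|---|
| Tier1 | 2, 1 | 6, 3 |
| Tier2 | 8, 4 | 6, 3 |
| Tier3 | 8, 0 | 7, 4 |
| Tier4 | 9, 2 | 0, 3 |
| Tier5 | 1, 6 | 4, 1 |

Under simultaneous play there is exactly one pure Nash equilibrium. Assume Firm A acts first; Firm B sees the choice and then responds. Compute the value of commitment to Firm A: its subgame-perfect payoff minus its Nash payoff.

1

Firm B best-responds to each possible Firm A move:
- Tier1: Firm B compares 1, 3 and picks High; Firm A would get 6.
- Tier2: Firm B compares 4, 3 and picks Low; Firm A would get 8.
- Tier3: Firm B compares 0, 4 and picks High; Firm A would get 7.
- Tier4: Firm B compares 2, 3 and picks High; Firm A would get 0.
- Tier5: Firm B compares 6, 1 and picks Low; Firm A would get 1.
Maximizing over 6, 8, 7, 0, 1, Firm A chooses Tier2. Subgame-perfect outcome: (Tier2, Low) with payoffs (8, 4).
For the simultaneous game, intersect best replies.
Firm A's best replies: Low→Tier4; High→Tier3.
Firm B's best replies: Tier1→High; Tier2→Low; Tier3→High; Tier4→High; Tier5→Low.
The unique mutual best reply is (Tier3, High), giving (7, 4).
Firm A's commitment gain: 8 − 7 = 1.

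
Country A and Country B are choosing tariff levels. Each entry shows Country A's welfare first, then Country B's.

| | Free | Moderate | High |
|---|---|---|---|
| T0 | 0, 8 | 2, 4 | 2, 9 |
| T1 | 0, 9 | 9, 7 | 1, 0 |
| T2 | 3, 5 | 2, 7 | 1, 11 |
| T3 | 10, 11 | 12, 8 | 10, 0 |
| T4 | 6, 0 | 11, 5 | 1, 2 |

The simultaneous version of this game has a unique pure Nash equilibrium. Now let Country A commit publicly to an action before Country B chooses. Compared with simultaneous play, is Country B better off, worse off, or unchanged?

Backward induction with Country A moving first.
- T0: Country B compares 8, 4, 9 and picks High; Country A would get 2.
- T1: Country B compares 9, 7, 0 and picks Free; Country A would get 0.
- T2: Country B compares 5, 7, 11 and picks High; Country A would get 1.
- T3: Country B compares 11, 8, 0 and picks Free; Country A would get 10.
- T4: Country B compares 0, 5, 2 and picks Moderate; Country A would get 11.
Country A's induced payoffs are 2, 0, 1, 10, 11, so Country A commits to T4. Subgame-perfect outcome: (T4, Moderate) with payoffs (11, 5).
Under simultaneous play:
Country A's best replies: Free→T3; Moderate→T3; High→T3.
Country B's best replies: T0→High; T1→Free; T2→High; T3→Free; T4→Moderate.
The unique mutual best reply is (T3, Free), giving (10, 11).
Country B earns 5 sequentially versus 11 at the Nash outcome: worse off.

worse off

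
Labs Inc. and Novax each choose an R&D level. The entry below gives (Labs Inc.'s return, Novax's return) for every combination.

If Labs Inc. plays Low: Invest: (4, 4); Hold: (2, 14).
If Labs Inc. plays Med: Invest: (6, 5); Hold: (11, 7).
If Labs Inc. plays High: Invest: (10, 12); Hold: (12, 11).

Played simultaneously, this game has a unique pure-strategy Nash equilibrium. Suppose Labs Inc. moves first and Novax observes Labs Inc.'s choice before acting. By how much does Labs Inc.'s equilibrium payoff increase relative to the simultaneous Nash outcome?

1

Work backward from Novax's decision.
- Low → Novax plays Hold (best of 4, 14); Labs Inc. gets 2.
- Med → Novax plays Hold (best of 5, 7); Labs Inc. gets 11.
- High → Novax plays Invest (best of 12, 11); Labs Inc. gets 10.
Among 2, 11, 10, the best is 11 at Med. Subgame-perfect outcome: (Med, Hold) with payoffs (11, 7).
Under simultaneous play:
Labs Inc.'s best replies: Invest→High; Hold→High.
Novax's best replies: Low→Hold; Med→Hold; High→Invest.
The unique mutual best reply is (High, Invest), giving (10, 12).
Labs Inc.'s commitment gain: 11 − 10 = 1.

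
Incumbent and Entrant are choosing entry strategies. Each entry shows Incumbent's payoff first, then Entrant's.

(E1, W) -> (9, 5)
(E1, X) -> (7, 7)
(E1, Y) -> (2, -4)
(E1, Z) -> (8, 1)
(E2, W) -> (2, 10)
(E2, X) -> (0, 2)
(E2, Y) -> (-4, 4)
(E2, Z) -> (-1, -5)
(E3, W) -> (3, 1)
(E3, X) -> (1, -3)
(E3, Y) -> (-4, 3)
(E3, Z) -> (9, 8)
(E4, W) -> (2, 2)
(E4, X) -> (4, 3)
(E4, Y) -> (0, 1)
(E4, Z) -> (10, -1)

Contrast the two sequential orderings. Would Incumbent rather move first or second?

first

If Incumbent leads: Entrant's best replies are E1→X, E2→W, E3→Z, E4→X; Incumbent's induced payoffs 7, 2, 9, 4; outcome (E3, Z), payoffs (9, 8).
If Entrant leads: Incumbent's best replies are W→E1, X→E1, Y→E1, Z→E4; Entrant's induced payoffs 5, 7, -4, -1; outcome (E1, X), payoffs (7, 7).
Incumbent gets 9 moving first and 7 moving second, so Incumbent prefers to move first.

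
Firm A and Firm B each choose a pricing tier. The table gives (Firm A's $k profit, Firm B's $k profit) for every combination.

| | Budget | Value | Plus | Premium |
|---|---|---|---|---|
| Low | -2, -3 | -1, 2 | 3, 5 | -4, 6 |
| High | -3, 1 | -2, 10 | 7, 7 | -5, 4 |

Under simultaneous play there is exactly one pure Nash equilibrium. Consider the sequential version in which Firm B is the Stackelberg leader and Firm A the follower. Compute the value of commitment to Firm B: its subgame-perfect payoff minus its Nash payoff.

Work backward from Firm A's decision.
- Budget: BR = Low, leader payoff -3.
- Value: BR = Low, leader payoff 2.
- Plus: BR = High, leader payoff 7.
- Premium: BR = Low, leader payoff 6.
Among -3, 2, 7, 6, the best is 7 at Plus. Subgame-perfect outcome: (High, Plus) with payoffs (7, 7).
Now find the simultaneous Nash equilibrium.
Firm A's best replies: Budget→Low; Value→Low; Plus→High; Premium→Low.
Firm B's best replies: Low→Premium; High→Value.
The unique mutual best reply is (Low, Premium), giving (-4, 6).
Firm B's commitment gain: 7 − 6 = 1.

1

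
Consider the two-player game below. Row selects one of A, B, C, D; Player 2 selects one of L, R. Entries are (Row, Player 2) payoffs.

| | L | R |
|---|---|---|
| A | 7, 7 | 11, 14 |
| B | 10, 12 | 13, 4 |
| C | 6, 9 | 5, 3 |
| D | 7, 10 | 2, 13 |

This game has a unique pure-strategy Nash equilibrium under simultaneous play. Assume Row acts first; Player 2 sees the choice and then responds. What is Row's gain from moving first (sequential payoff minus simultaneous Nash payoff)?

1

Solve by backward induction (Row leads).
- A → Player 2 plays R (best of 7, 14); Row gets 11.
- B → Player 2 plays L (best of 12, 4); Row gets 10.
- C → Player 2 plays L (best of 9, 3); Row gets 6.
- D → Player 2 plays R (best of 10, 13); Row gets 2.
Maximizing over 11, 10, 6, 2, Row chooses A. Subgame-perfect outcome: (A, R) with payoffs (11, 14).
Under simultaneous play:
Row's best replies: L→B; R→B.
Player 2's best replies: A→R; B→L; C→L; D→R.
The unique mutual best reply is (B, L), giving (10, 12).
Row's commitment gain: 11 − 10 = 1.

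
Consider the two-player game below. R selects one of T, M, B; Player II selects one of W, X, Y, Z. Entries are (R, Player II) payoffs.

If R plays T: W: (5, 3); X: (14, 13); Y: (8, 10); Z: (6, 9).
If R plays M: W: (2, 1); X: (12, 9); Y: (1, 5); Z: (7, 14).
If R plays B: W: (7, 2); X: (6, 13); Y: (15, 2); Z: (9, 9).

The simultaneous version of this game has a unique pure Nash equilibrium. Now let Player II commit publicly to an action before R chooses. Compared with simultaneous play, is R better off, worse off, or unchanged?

Backward induction with Player II moving first.
- W: R compares 5, 2, 7 and picks B; Player II would get 2.
- X: R compares 14, 12, 6 and picks T; Player II would get 13.
- Y: R compares 8, 1, 15 and picks B; Player II would get 2.
- Z: R compares 6, 7, 9 and picks B; Player II would get 9.
Maximizing over 2, 13, 2, 9, Player II chooses X. Subgame-perfect outcome: (T, X) with payoffs (14, 13).
Now find the simultaneous Nash equilibrium.
R's best replies: W→B; X→T; Y→B; Z→B.
Player II's best replies: T→X; M→Z; B→X.
The unique mutual best reply is (T, X), giving (14, 13).
R earns 14 sequentially versus 14 at the Nash outcome: unchanged.

unchanged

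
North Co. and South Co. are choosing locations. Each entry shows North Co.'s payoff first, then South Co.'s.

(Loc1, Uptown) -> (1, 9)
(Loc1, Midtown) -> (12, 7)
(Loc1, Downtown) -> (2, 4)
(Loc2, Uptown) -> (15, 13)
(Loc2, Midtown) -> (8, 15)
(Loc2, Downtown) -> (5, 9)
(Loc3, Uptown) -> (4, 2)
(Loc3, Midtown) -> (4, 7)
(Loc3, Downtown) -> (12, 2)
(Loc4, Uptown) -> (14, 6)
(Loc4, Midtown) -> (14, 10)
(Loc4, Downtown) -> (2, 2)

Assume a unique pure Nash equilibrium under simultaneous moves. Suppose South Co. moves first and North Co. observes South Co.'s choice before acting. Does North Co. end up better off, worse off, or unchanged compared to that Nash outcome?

better off

North Co. best-responds to each possible South Co. move:
- Uptown: North Co. compares 1, 15, 4, 14 and picks Loc2; South Co. would get 13.
- Midtown: North Co. compares 12, 8, 4, 14 and picks Loc4; South Co. would get 10.
- Downtown: North Co. compares 2, 5, 12, 2 and picks Loc3; South Co. would get 2.
Among 13, 10, 2, the best is 13 at Uptown. Subgame-perfect outcome: (Loc2, Uptown) with payoffs (15, 13).
Under simultaneous play:
North Co.'s best replies: Uptown→Loc2; Midtown→Loc4; Downtown→Loc3.
South Co.'s best replies: Loc1→Uptown; Loc2→Midtown; Loc3→Midtown; Loc4→Midtown.
The unique mutual best reply is (Loc4, Midtown), giving (14, 10).
North Co. earns 15 sequentially versus 14 at the Nash outcome: better off.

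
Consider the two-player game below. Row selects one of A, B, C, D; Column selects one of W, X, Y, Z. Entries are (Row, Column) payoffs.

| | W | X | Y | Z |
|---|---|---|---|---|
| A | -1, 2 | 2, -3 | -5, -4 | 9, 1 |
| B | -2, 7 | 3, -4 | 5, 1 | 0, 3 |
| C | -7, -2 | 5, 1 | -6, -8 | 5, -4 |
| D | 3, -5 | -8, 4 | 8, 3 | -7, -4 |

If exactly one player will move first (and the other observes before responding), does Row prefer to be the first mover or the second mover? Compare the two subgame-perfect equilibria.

second

If Row leads: Column's best replies are A→W, B→W, C→X, D→X; Row's induced payoffs -1, -2, 5, -8; outcome (C, X), payoffs (5, 1).
If Column leads: Row's best replies are W→D, X→C, Y→D, Z→A; Column's induced payoffs -5, 1, 3, 1; outcome (D, Y), payoffs (8, 3).
Row gets 5 moving first and 8 moving second, so Row prefers to move second.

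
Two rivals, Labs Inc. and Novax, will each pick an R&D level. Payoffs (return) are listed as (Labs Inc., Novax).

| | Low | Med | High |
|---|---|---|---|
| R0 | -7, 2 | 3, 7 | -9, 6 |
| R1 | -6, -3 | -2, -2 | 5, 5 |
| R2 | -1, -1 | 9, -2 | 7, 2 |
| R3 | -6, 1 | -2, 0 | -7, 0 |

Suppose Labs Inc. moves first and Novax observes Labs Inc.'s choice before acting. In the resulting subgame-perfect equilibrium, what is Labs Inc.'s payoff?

Solve by backward induction (Labs Inc. leads).
- R0: Novax compares 2, 7, 6 and picks Med; Labs Inc. would get 3.
- R1: Novax compares -3, -2, 5 and picks High; Labs Inc. would get 5.
- R2: Novax compares -1, -2, 2 and picks High; Labs Inc. would get 7.
- R3: Novax compares 1, 0, 0 and picks Low; Labs Inc. would get -6.
Labs Inc.'s induced payoffs are 3, 5, 7, -6, so Labs Inc. commits to R2. Subgame-perfect outcome: (R2, High) with payoffs (7, 2).

7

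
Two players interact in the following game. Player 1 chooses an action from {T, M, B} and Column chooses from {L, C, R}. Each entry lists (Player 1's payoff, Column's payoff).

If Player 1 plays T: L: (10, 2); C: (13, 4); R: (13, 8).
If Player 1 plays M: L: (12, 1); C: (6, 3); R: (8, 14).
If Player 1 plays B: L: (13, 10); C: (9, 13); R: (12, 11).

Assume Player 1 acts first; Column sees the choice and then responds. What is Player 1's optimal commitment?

Column best-responds to each possible Player 1 move:
- T: BR = R, leader payoff 13.
- M: BR = R, leader payoff 8.
- B: BR = C, leader payoff 9.
Among 13, 8, 9, the best is 13 at T. Subgame-perfect outcome: (T, R) with payoffs (13, 8).

T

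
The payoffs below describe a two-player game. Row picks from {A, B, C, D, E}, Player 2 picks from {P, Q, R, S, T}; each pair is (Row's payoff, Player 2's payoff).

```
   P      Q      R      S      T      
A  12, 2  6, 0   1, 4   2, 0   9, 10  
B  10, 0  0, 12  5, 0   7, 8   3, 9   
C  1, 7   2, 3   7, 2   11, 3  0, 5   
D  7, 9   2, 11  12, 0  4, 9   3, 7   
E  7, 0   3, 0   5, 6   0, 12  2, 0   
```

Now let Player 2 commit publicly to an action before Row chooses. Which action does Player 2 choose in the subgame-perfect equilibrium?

Backward induction with Player 2 moving first.
- P: Row compares 12, 10, 1, 7, 7 and picks A; Player 2 would get 2.
- Q: Row compares 6, 0, 2, 2, 3 and picks A; Player 2 would get 0.
- R: Row compares 1, 5, 7, 12, 5 and picks D; Player 2 would get 0.
- S: Row compares 2, 7, 11, 4, 0 and picks C; Player 2 would get 3.
- T: Row compares 9, 3, 0, 3, 2 and picks A; Player 2 would get 10.
Maximizing over 2, 0, 0, 3, 10, Player 2 chooses T. Subgame-perfect outcome: (A, T) with payoffs (9, 10).

T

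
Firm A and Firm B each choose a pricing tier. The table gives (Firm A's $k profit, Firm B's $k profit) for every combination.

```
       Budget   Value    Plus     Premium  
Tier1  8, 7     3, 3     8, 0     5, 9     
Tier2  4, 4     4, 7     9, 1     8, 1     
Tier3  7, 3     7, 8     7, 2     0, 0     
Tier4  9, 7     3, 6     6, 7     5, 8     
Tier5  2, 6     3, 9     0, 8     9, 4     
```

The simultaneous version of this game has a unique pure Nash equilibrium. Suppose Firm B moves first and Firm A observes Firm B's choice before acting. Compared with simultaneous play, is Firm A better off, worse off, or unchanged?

Work backward from Firm A's decision.
- Budget → Firm A plays Tier4 (best of 8, 4, 7, 9, 2); Firm B gets 7.
- Value → Firm A plays Tier3 (best of 3, 4, 7, 3, 3); Firm B gets 8.
- Plus → Firm A plays Tier2 (best of 8, 9, 7, 6, 0); Firm B gets 1.
- Premium → Firm A plays Tier5 (best of 5, 8, 0, 5, 9); Firm B gets 4.
Maximizing over 7, 8, 1, 4, Firm B chooses Value. Subgame-perfect outcome: (Tier3, Value) with payoffs (7, 8).
For the simultaneous game, intersect best replies.
Firm A's best replies: Budget→Tier4; Value→Tier3; Plus→Tier2; Premium→Tier5.
Firm B's best replies: Tier1→Premium; Tier2→Value; Tier3→Value; Tier4→Premium; Tier5→Value.
The unique mutual best reply is (Tier3, Value), giving (7, 8).
Firm A earns 7 sequentially versus 7 at the Nash outcome: unchanged.

unchanged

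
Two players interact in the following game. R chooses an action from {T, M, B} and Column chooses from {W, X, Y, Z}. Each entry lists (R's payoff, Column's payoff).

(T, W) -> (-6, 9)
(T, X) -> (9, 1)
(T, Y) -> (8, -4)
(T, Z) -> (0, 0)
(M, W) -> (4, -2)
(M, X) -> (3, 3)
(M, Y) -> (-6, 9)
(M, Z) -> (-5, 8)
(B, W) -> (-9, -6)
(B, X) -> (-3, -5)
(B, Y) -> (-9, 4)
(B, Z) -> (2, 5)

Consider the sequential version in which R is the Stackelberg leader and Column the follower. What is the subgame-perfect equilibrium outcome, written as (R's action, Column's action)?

(B, Z)

Solve by backward induction (R leads).
- T: Column compares 9, 1, -4, 0 and picks W; R would get -6.
- M: Column compares -2, 3, 9, 8 and picks Y; R would get -6.
- B: Column compares -6, -5, 4, 5 and picks Z; R would get 2.
R's induced payoffs are -6, -6, 2, so R commits to B. Subgame-perfect outcome: (B, Z) with payoffs (2, 5).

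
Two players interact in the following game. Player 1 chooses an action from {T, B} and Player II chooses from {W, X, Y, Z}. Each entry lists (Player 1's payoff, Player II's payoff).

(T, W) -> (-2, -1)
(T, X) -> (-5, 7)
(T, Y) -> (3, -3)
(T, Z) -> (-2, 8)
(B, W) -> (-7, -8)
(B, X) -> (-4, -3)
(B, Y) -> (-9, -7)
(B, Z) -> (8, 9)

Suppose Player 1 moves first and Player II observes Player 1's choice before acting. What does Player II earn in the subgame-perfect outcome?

9

Backward induction with Player 1 moving first.
- T → Player II plays Z (best of -1, 7, -3, 8); Player 1 gets -2.
- B → Player II plays Z (best of -8, -3, -7, 9); Player 1 gets 8.
Maximizing over -2, 8, Player 1 chooses B. Subgame-perfect outcome: (B, Z) with payoffs (8, 9).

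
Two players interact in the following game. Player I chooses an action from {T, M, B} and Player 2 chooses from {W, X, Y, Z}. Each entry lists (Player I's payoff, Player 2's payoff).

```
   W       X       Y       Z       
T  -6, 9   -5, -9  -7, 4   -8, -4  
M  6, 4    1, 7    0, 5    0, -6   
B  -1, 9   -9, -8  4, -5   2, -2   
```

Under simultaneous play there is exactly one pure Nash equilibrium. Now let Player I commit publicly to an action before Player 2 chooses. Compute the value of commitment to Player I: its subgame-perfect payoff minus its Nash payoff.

Backward induction with Player I moving first.
- T: Player 2 compares 9, -9, 4, -4 and picks W; Player I would get -6.
- M: Player 2 compares 4, 7, 5, -6 and picks X; Player I would get 1.
- B: Player 2 compares 9, -8, -5, -2 and picks W; Player I would get -1.
Among -6, 1, -1, the best is 1 at M. Subgame-perfect outcome: (M, X) with payoffs (1, 7).
For the simultaneous game, intersect best replies.
Player I's best replies: W→M; X→M; Y→B; Z→B.
Player 2's best replies: T→W; M→X; B→W.
Only (M, X) has each player best-responding; Nash payoffs (1, 7).
Player I's commitment gain: 1 − 1 = 0.

0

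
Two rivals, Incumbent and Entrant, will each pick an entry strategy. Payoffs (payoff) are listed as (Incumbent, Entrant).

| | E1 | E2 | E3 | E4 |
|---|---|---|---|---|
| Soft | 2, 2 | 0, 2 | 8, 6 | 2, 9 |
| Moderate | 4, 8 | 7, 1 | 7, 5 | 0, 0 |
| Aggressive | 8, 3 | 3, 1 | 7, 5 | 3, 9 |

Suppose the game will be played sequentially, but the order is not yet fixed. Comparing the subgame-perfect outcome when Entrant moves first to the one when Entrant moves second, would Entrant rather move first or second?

If Incumbent leads: Entrant's best replies are Soft→E4, Moderate→E1, Aggressive→E4; Incumbent's induced payoffs 2, 4, 3; outcome (Moderate, E1), payoffs (4, 8).
If Entrant leads: Incumbent's best replies are E1→Aggressive, E2→Moderate, E3→Soft, E4→Aggressive; Entrant's induced payoffs 3, 1, 6, 9; outcome (Aggressive, E4), payoffs (3, 9).
Entrant gets 9 moving first and 8 moving second, so Entrant prefers to move first.

first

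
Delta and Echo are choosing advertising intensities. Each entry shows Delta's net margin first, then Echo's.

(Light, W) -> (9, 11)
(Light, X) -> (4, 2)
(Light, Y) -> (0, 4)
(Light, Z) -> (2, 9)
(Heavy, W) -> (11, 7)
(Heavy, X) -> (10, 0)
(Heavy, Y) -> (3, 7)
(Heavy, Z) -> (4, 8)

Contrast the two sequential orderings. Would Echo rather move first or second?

second

If Delta leads: Echo's best replies are Light→W, Heavy→Z; Delta's induced payoffs 9, 4; outcome (Light, W), payoffs (9, 11).
If Echo leads: Delta's best replies are W→Heavy, X→Heavy, Y→Heavy, Z→Heavy; Echo's induced payoffs 7, 0, 7, 8; outcome (Heavy, Z), payoffs (4, 8).
Echo gets 8 moving first and 11 moving second, so Echo prefers to move second.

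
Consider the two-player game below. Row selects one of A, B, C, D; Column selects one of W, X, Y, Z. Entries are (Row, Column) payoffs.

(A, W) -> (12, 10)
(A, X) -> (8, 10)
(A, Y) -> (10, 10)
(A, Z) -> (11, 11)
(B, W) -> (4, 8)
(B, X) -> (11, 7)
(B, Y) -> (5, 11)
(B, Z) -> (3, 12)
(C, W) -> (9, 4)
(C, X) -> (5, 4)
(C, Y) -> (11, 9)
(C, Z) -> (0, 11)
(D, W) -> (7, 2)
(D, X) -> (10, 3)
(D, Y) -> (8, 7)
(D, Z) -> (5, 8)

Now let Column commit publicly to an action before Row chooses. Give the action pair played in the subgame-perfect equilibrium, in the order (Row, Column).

(A, Z)

Backward induction with Column moving first.
- W: Row compares 12, 4, 9, 7 and picks A; Column would get 10.
- X: Row compares 8, 11, 5, 10 and picks B; Column would get 7.
- Y: Row compares 10, 5, 11, 8 and picks C; Column would get 9.
- Z: Row compares 11, 3, 0, 5 and picks A; Column would get 11.
Among 10, 7, 9, 11, the best is 11 at Z. Subgame-perfect outcome: (A, Z) with payoffs (11, 11).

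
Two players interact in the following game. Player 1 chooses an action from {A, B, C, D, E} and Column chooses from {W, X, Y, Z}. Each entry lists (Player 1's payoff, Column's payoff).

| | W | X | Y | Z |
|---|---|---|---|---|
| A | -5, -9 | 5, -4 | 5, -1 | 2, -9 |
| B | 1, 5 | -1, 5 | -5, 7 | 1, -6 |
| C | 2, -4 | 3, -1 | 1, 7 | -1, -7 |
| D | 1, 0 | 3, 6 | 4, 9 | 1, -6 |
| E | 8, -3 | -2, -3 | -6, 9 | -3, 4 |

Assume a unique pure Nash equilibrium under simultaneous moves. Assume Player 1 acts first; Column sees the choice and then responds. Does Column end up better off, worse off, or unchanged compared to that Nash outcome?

Backward induction with Player 1 moving first.
- A: BR = Y, leader payoff 5.
- B: BR = Y, leader payoff -5.
- C: BR = Y, leader payoff 1.
- D: BR = Y, leader payoff 4.
- E: BR = Y, leader payoff -6.
Among 5, -5, 1, 4, -6, the best is 5 at A. Subgame-perfect outcome: (A, Y) with payoffs (5, -1).
Now find the simultaneous Nash equilibrium.
Player 1's best replies: W→E; X→A; Y→A; Z→A.
Column's best replies: A→Y; B→Y; C→Y; D→Y; E→Y.
The unique mutual best reply is (A, Y), giving (5, -1).
Column earns -1 sequentially versus -1 at the Nash outcome: unchanged.

unchanged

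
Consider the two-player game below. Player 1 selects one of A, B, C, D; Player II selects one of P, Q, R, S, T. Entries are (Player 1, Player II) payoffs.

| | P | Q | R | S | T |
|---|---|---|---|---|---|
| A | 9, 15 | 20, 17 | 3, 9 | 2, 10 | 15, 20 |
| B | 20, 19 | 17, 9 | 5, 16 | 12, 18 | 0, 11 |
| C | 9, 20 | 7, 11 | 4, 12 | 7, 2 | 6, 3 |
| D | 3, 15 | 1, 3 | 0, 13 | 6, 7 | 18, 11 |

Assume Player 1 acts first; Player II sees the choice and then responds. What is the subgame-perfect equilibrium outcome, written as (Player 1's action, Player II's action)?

(B, P)

Backward induction with Player 1 moving first.
- A: Player II compares 15, 17, 9, 10, 20 and picks T; Player 1 would get 15.
- B: Player II compares 19, 9, 16, 18, 11 and picks P; Player 1 would get 20.
- C: Player II compares 20, 11, 12, 2, 3 and picks P; Player 1 would get 9.
- D: Player II compares 15, 3, 13, 7, 11 and picks P; Player 1 would get 3.
Maximizing over 15, 20, 9, 3, Player 1 chooses B. Subgame-perfect outcome: (B, P) with payoffs (20, 19).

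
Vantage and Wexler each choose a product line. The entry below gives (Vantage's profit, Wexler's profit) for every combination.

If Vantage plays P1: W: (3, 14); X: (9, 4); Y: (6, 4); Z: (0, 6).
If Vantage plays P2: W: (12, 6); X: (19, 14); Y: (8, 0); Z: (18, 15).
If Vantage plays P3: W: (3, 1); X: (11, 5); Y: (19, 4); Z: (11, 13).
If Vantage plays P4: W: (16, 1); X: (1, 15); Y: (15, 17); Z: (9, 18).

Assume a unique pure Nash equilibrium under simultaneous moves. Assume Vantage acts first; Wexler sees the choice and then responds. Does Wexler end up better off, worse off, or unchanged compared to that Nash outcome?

Solve by backward induction (Vantage leads).
- P1: BR = W, leader payoff 3.
- P2: BR = Z, leader payoff 18.
- P3: BR = Z, leader payoff 11.
- P4: BR = Z, leader payoff 9.
Maximizing over 3, 18, 11, 9, Vantage chooses P2. Subgame-perfect outcome: (P2, Z) with payoffs (18, 15).
Now find the simultaneous Nash equilibrium.
Vantage's best replies: W→P4; X→P2; Y→P3; Z→P2.
Wexler's best replies: P1→W; P2→Z; P3→Z; P4→Z.
Only (P2, Z) has each player best-responding; Nash payoffs (18, 15).
Wexler earns 15 sequentially versus 15 at the Nash outcome: unchanged.

unchanged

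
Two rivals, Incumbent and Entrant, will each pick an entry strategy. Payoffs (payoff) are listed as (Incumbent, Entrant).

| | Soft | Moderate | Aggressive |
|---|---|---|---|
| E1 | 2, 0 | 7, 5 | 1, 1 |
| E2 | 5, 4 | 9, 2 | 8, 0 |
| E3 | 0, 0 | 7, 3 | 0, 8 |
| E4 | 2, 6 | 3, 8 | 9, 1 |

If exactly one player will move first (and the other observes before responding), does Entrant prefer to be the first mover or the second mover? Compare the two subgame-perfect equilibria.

If Incumbent leads: Entrant's best replies are E1→Moderate, E2→Soft, E3→Aggressive, E4→Moderate; Incumbent's induced payoffs 7, 5, 0, 3; outcome (E1, Moderate), payoffs (7, 5).
If Entrant leads: Incumbent's best replies are Soft→E2, Moderate→E2, Aggressive→E4; Entrant's induced payoffs 4, 2, 1; outcome (E2, Soft), payoffs (5, 4).
Entrant gets 4 moving first and 5 moving second, so Entrant prefers to move second.

second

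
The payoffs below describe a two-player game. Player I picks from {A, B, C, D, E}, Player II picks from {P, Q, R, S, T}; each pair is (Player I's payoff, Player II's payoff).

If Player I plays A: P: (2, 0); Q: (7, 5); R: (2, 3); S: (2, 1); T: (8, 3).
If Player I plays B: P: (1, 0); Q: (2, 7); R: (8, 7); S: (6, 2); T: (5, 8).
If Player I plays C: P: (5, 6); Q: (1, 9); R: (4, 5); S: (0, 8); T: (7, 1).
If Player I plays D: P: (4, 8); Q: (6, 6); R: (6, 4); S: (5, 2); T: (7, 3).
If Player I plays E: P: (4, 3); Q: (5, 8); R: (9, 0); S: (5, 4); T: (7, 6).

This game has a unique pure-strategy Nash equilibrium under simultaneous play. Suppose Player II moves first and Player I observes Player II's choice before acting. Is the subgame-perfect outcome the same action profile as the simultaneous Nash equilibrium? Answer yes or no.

Player I best-responds to each possible Player II move:
- P → Player I plays C (best of 2, 1, 5, 4, 4); Player II gets 6.
- Q → Player I plays A (best of 7, 2, 1, 6, 5); Player II gets 5.
- R → Player I plays E (best of 2, 8, 4, 6, 9); Player II gets 0.
- S → Player I plays B (best of 2, 6, 0, 5, 5); Player II gets 2.
- T → Player I plays A (best of 8, 5, 7, 7, 7); Player II gets 3.
Maximizing over 6, 5, 0, 2, 3, Player II chooses P. Subgame-perfect outcome: (C, P) with payoffs (5, 6).
Now find the simultaneous Nash equilibrium.
Player I's best replies: P→C; Q→A; R→E; S→B; T→A.
Player II's best replies: A→Q; B→T; C→Q; D→P; E→Q.
The unique mutual best reply is (A, Q), giving (7, 5).
Sequential outcome (C, P) differs from the Nash profile (A, Q).

no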